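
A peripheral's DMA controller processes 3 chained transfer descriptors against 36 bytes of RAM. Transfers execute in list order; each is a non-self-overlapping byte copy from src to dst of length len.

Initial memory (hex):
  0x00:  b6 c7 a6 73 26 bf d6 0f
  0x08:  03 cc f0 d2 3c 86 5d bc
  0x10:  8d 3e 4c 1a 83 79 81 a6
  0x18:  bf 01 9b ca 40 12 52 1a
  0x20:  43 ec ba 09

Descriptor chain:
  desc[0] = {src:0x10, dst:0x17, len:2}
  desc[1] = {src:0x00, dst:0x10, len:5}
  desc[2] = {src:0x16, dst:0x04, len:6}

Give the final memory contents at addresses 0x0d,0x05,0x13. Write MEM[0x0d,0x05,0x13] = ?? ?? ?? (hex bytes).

MEM[0x0d,0x05,0x13] = 86 8d 73

#0 dst[0x17+2] := {0x8d,0x3e}
#1 dst[0x10+5] := {0xb6,0xc7,0xa6,0x73,0x26}
#2 dst[0x04+6] := {0x81,0x8d,0x3e,0x01,0x9b,0xca}
query mem[0x0d]=0x86, mem[0x05]=0x8d, mem[0x13]=0x73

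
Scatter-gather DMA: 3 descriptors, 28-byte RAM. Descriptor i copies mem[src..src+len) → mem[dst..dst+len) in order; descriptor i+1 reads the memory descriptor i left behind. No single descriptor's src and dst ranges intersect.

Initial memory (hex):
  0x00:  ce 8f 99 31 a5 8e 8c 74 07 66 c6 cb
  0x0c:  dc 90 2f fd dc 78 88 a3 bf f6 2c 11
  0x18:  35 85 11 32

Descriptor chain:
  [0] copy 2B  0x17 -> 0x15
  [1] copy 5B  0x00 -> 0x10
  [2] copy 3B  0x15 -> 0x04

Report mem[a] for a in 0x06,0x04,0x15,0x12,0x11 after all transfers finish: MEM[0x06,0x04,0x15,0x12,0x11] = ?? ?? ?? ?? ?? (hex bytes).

D0: mem[0x15..0x16] <- [11 35]
D1: mem[0x10..0x14] <- [ce 8f 99 31 a5]
D2: mem[0x04..0x06] <- [11 35 11]
query mem[0x06]=0x11, mem[0x04]=0x11, mem[0x15]=0x11, mem[0x12]=0x99, mem[0x11]=0x8f

MEM[0x06,0x04,0x15,0x12,0x11] = 11 11 11 99 8f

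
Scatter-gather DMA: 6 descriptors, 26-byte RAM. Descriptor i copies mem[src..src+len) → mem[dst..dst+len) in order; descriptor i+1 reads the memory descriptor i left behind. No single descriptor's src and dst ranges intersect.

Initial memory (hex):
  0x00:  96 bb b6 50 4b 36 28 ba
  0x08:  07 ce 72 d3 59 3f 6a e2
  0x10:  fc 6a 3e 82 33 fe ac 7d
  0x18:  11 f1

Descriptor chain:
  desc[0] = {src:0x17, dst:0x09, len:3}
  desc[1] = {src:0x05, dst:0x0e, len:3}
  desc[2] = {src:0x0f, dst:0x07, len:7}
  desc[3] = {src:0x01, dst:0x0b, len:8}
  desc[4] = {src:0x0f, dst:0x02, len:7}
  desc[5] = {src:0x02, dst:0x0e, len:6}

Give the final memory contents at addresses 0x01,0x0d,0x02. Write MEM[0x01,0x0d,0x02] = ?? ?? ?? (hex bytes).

MEM[0x01,0x0d,0x02] = bb 50 36

#0 dst[0x09+3] := {0x7d,0x11,0xf1}
#1 dst[0x0e+3] := {0x36,0x28,0xba}
#2 dst[0x07+7] := {0x28,0xba,0x6a,0x3e,0x82,0x33,0xfe}
#3 dst[0x0b+8] := {0xbb,0xb6,0x50,0x4b,0x36,0x28,0x28,0xba}
#4 dst[0x02+7] := {0x36,0x28,0x28,0xba,0x82,0x33,0xfe}
#5 dst[0x0e+6] := {0x36,0x28,0x28,0xba,0x82,0x33}
query mem[0x01]=0xbb, mem[0x0d]=0x50, mem[0x02]=0x36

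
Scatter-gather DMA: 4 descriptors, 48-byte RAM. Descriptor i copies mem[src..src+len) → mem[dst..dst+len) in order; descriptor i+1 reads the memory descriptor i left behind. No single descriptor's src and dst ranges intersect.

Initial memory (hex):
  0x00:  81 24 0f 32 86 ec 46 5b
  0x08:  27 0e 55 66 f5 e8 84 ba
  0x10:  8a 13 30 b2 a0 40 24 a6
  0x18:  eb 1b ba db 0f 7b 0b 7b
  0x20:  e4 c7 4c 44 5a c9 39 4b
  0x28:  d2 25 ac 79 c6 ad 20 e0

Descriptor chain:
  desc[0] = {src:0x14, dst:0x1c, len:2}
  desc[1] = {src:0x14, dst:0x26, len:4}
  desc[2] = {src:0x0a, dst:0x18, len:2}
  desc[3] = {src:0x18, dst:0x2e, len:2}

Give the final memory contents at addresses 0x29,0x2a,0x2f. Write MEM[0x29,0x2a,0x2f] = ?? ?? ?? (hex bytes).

MEM[0x29,0x2a,0x2f] = a6 ac 66

#0 dst[0x1c+2] := {0xa0,0x40}
#1 dst[0x26+4] := {0xa0,0x40,0x24,0xa6}
#2 dst[0x18+2] := {0x55,0x66}
#3 dst[0x2e+2] := {0x55,0x66}
query mem[0x29]=0xa6, mem[0x2a]=0xac, mem[0x2f]=0x66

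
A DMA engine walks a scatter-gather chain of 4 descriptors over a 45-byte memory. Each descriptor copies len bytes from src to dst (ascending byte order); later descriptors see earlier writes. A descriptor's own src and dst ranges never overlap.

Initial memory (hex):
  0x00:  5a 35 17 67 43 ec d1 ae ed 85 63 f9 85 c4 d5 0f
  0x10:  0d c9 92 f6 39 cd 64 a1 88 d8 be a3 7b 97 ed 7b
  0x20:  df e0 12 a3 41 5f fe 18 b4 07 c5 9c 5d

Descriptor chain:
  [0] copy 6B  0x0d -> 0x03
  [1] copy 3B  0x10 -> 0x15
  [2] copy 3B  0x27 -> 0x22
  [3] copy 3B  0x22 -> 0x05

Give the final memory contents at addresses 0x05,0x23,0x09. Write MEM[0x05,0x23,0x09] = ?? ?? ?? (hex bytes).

MEM[0x05,0x23,0x09] = 18 b4 85

#0 dst[0x03+6] := {0xc4,0xd5,0x0f,0x0d,0xc9,0x92}
#1 dst[0x15+3] := {0x0d,0xc9,0x92}
#2 dst[0x22+3] := {0x18,0xb4,0x07}
#3 dst[0x05+3] := {0x18,0xb4,0x07}
query mem[0x05]=0x18, mem[0x23]=0xb4, mem[0x09]=0x85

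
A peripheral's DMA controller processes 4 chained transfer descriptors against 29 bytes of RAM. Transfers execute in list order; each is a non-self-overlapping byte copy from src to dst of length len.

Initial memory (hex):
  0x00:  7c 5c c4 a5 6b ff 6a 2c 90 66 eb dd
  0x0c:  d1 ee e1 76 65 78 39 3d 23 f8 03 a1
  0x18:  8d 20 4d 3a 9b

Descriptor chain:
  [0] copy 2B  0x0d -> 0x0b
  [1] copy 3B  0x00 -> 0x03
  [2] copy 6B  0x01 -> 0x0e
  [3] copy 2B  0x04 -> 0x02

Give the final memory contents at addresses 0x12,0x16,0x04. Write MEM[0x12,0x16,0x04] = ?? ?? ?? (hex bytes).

MEM[0x12,0x16,0x04] = c4 03 5c

D0: mem[0x0b..0x0c] <- [ee e1]
D1: mem[0x03..0x05] <- [7c 5c c4]
D2: mem[0x0e..0x13] <- [5c c4 7c 5c c4 6a]
D3: mem[0x02..0x03] <- [5c c4]
query mem[0x12]=0xc4, mem[0x16]=0x03, mem[0x04]=0x5c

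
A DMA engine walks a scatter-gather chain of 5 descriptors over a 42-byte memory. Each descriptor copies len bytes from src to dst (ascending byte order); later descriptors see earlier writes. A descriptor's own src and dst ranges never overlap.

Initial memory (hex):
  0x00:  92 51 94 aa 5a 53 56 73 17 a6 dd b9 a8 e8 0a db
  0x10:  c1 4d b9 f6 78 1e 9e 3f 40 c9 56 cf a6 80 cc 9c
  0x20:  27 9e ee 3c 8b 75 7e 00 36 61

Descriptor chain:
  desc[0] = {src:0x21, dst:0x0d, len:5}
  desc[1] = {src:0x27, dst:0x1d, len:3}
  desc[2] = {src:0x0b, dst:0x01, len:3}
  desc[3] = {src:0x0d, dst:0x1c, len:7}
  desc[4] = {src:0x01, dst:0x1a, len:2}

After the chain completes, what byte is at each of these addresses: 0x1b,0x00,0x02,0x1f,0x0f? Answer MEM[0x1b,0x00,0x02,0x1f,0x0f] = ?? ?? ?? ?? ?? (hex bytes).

MEM[0x1b,0x00,0x02,0x1f,0x0f] = a8 92 a8 8b 3c

#0 dst[0x0d+5] := {0x9e,0xee,0x3c,0x8b,0x75}
#1 dst[0x1d+3] := {0x00,0x36,0x61}
#2 dst[0x01+3] := {0xb9,0xa8,0x9e}
#3 dst[0x1c+7] := {0x9e,0xee,0x3c,0x8b,0x75,0xb9,0xf6}
#4 dst[0x1a+2] := {0xb9,0xa8}
query mem[0x1b]=0xa8, mem[0x00]=0x92, mem[0x02]=0xa8, mem[0x1f]=0x8b, mem[0x0f]=0x3c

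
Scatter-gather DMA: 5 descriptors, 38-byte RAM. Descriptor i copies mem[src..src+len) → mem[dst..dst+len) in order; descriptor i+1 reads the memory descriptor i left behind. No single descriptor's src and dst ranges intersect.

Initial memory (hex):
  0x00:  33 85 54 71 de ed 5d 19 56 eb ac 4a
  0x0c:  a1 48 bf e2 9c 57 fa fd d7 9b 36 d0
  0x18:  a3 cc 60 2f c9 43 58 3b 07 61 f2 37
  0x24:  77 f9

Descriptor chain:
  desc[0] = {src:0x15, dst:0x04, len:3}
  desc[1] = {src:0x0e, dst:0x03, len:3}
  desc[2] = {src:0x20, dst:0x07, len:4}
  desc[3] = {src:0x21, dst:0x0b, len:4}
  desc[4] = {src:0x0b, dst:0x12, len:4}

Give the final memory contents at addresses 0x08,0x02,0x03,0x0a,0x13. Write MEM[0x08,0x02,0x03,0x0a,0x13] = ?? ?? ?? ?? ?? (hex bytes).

MEM[0x08,0x02,0x03,0x0a,0x13] = 61 54 bf 37 f2

D0: mem[0x04..0x06] <- [9b 36 d0]
D1: mem[0x03..0x05] <- [bf e2 9c]
D2: mem[0x07..0x0a] <- [07 61 f2 37]
D3: mem[0x0b..0x0e] <- [61 f2 37 77]
D4: mem[0x12..0x15] <- [61 f2 37 77]
query mem[0x08]=0x61, mem[0x02]=0x54, mem[0x03]=0xbf, mem[0x0a]=0x37, mem[0x13]=0xf2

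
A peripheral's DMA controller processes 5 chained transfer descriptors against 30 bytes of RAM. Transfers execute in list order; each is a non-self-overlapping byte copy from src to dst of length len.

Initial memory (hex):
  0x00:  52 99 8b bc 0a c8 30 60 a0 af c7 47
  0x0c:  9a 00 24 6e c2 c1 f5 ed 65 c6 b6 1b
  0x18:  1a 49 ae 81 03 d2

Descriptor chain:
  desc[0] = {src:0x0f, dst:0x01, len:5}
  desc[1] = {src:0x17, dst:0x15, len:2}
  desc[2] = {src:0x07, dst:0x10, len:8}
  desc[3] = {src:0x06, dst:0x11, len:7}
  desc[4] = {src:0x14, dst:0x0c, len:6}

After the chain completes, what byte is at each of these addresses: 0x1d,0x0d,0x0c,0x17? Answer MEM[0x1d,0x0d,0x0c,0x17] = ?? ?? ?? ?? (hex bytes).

#0 dst[0x01+5] := {0x6e,0xc2,0xc1,0xf5,0xed}
#1 dst[0x15+2] := {0x1b,0x1a}
#2 dst[0x10+8] := {0x60,0xa0,0xaf,0xc7,0x47,0x9a,0x00,0x24}
#3 dst[0x11+7] := {0x30,0x60,0xa0,0xaf,0xc7,0x47,0x9a}
#4 dst[0x0c+6] := {0xaf,0xc7,0x47,0x9a,0x1a,0x49}
query mem[0x1d]=0xd2, mem[0x0d]=0xc7, mem[0x0c]=0xaf, mem[0x17]=0x9a

MEM[0x1d,0x0d,0x0c,0x17] = d2 c7 af 9a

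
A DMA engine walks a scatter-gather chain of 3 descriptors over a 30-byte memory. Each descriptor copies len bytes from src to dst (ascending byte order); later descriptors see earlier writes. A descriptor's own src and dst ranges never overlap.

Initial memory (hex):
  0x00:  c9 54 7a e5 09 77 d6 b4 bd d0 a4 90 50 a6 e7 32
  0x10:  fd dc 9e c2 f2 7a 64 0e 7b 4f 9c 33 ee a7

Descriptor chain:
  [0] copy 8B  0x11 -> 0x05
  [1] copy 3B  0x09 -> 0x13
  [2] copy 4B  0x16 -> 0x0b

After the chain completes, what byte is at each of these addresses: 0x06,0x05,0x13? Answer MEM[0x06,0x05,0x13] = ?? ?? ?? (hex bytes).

  after D0: wrote 8B at 0x05 = dc9ec2f27a640e7b
  after D1: wrote 3B at 0x13 = 7a640e
  after D2: wrote 4B at 0x0b = 640e7b4f
query mem[0x06]=0x9e, mem[0x05]=0xdc, mem[0x13]=0x7a

MEM[0x06,0x05,0x13] = 9e dc 7a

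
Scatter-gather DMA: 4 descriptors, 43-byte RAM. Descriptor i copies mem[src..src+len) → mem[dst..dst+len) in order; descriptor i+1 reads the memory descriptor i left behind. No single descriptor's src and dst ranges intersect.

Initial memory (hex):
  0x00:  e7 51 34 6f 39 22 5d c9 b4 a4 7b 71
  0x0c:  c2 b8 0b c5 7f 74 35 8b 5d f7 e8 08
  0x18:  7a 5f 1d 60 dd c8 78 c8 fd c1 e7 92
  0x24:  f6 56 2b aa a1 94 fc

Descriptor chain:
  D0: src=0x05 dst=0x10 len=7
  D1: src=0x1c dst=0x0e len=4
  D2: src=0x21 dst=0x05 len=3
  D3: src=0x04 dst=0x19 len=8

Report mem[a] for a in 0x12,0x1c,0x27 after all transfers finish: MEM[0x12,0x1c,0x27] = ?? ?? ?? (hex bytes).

MEM[0x12,0x1c,0x27] = c9 92 aa

#0 dst[0x10+7] := {0x22,0x5d,0xc9,0xb4,0xa4,0x7b,0x71}
#1 dst[0x0e+4] := {0xdd,0xc8,0x78,0xc8}
#2 dst[0x05+3] := {0xc1,0xe7,0x92}
#3 dst[0x19+8] := {0x39,0xc1,0xe7,0x92,0xb4,0xa4,0x7b,0x71}
query mem[0x12]=0xc9, mem[0x1c]=0x92, mem[0x27]=0xaa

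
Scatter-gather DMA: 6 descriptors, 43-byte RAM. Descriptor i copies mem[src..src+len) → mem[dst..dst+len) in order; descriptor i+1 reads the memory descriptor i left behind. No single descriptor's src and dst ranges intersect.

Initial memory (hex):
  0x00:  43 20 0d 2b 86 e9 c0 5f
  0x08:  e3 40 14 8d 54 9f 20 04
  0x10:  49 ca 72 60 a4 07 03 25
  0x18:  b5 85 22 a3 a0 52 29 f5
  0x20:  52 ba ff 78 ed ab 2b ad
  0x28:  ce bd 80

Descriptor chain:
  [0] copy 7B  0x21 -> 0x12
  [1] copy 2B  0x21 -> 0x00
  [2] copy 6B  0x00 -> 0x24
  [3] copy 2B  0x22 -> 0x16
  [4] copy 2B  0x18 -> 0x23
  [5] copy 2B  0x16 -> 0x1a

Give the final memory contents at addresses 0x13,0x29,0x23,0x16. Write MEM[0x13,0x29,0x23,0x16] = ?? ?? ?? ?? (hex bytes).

[0] 0x21->0x12 len=7 : ba ff 78 ed ab 2b ad
[1] 0x21->0x00 len=2 : ba ff
[2] 0x00->0x24 len=6 : ba ff 0d 2b 86 e9
[3] 0x22->0x16 len=2 : ff 78
[4] 0x18->0x23 len=2 : ad 85
[5] 0x16->0x1a len=2 : ff 78
query mem[0x13]=0xff, mem[0x29]=0xe9, mem[0x23]=0xad, mem[0x16]=0xff

MEM[0x13,0x29,0x23,0x16] = ff e9 ad ff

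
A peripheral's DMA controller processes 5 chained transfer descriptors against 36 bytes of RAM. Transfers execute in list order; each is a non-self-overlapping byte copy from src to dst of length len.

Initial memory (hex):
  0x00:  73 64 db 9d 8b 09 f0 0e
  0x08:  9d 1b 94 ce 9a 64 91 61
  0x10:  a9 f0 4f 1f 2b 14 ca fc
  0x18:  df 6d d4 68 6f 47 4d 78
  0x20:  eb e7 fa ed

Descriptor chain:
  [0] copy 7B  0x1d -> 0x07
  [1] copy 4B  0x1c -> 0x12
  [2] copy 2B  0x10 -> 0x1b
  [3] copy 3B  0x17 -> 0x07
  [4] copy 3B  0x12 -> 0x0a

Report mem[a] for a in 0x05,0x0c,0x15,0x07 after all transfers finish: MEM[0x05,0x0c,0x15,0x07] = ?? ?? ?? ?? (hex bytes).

D0: mem[0x07..0x0d] <- [47 4d 78 eb e7 fa ed]
D1: mem[0x12..0x15] <- [6f 47 4d 78]
D2: mem[0x1b..0x1c] <- [a9 f0]
D3: mem[0x07..0x09] <- [fc df 6d]
D4: mem[0x0a..0x0c] <- [6f 47 4d]
query mem[0x05]=0x09, mem[0x0c]=0x4d, mem[0x15]=0x78, mem[0x07]=0xfc

MEM[0x05,0x0c,0x15,0x07] = 09 4d 78 fc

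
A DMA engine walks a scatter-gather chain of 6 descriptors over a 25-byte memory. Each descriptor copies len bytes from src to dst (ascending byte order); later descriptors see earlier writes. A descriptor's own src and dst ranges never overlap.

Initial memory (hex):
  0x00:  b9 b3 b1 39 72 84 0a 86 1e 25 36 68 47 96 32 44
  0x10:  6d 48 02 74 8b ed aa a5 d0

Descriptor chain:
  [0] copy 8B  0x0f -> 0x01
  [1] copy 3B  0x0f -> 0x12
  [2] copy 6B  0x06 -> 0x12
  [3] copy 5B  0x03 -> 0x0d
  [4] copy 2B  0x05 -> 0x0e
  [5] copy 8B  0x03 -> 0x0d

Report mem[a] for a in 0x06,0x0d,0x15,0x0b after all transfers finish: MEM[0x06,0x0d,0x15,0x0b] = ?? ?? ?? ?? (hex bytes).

  after D0: wrote 8B at 0x01 = 446d4802748bedaa
  after D1: wrote 3B at 0x12 = 446d48
  after D2: wrote 6B at 0x12 = 8bedaa253668
  after D3: wrote 5B at 0x0d = 4802748bed
  after D4: wrote 2B at 0x0e = 748b
  after D5: wrote 8B at 0x0d = 4802748bedaa2536
query mem[0x06]=0x8b, mem[0x0d]=0x48, mem[0x15]=0x25, mem[0x0b]=0x68

MEM[0x06,0x0d,0x15,0x0b] = 8b 48 25 68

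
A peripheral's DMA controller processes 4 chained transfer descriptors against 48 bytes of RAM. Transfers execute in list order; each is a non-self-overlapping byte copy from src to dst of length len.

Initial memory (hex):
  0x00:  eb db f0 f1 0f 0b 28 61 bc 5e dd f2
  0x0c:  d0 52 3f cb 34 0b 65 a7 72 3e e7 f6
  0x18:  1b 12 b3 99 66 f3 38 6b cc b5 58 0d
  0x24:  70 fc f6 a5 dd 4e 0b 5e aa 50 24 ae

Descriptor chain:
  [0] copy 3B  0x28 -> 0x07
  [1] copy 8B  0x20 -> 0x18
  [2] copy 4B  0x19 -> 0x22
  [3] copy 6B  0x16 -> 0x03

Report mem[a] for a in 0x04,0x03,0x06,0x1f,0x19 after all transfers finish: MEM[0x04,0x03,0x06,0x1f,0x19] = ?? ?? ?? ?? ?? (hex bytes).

D0: mem[0x07..0x09] <- [dd 4e 0b]
D1: mem[0x18..0x1f] <- [cc b5 58 0d 70 fc f6 a5]
D2: mem[0x22..0x25] <- [b5 58 0d 70]
D3: mem[0x03..0x08] <- [e7 f6 cc b5 58 0d]
query mem[0x04]=0xf6, mem[0x03]=0xe7, mem[0x06]=0xb5, mem[0x1f]=0xa5, mem[0x19]=0xb5

MEM[0x04,0x03,0x06,0x1f,0x19] = f6 e7 b5 a5 b5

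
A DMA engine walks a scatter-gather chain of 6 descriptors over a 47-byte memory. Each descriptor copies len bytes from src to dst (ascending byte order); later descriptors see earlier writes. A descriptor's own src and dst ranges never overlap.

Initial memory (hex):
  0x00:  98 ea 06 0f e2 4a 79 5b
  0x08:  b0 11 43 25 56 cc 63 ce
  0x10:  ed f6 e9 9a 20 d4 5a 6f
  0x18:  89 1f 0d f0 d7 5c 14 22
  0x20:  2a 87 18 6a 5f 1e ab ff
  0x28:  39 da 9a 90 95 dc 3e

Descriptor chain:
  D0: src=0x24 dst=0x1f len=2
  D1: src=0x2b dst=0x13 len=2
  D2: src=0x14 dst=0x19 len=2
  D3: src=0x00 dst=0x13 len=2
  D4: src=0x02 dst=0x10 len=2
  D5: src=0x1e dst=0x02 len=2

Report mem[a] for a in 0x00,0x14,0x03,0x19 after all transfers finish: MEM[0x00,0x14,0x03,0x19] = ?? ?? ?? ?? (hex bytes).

  after D0: wrote 2B at 0x1f = 5f1e
  after D1: wrote 2B at 0x13 = 9095
  after D2: wrote 2B at 0x19 = 95d4
  after D3: wrote 2B at 0x13 = 98ea
  after D4: wrote 2B at 0x10 = 060f
  after D5: wrote 2B at 0x02 = 145f
query mem[0x00]=0x98, mem[0x14]=0xea, mem[0x03]=0x5f, mem[0x19]=0x95

MEM[0x00,0x14,0x03,0x19] = 98 ea 5f 95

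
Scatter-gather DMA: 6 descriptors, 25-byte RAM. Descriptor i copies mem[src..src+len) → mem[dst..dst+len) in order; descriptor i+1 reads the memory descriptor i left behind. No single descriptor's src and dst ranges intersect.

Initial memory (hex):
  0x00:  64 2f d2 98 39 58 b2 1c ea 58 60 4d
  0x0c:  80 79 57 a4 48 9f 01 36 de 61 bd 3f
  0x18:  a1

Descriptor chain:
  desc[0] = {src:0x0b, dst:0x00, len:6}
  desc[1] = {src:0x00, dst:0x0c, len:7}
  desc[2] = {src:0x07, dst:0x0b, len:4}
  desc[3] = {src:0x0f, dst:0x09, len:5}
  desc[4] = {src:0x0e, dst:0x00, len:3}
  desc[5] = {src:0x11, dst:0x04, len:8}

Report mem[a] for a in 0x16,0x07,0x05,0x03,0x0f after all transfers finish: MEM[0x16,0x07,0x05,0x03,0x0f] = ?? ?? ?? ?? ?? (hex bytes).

  after D0: wrote 6B at 0x00 = 4d807957a448
  after D1: wrote 7B at 0x0c = 4d807957a448b2
  after D2: wrote 4B at 0x0b = 1cea5860
  after D3: wrote 5B at 0x09 = 57a448b236
  after D4: wrote 3B at 0x00 = 6057a4
  after D5: wrote 8B at 0x04 = 48b236de61bd3fa1
query mem[0x16]=0xbd, mem[0x07]=0xde, mem[0x05]=0xb2, mem[0x03]=0x57, mem[0x0f]=0x57

MEM[0x16,0x07,0x05,0x03,0x0f] = bd de b2 57 57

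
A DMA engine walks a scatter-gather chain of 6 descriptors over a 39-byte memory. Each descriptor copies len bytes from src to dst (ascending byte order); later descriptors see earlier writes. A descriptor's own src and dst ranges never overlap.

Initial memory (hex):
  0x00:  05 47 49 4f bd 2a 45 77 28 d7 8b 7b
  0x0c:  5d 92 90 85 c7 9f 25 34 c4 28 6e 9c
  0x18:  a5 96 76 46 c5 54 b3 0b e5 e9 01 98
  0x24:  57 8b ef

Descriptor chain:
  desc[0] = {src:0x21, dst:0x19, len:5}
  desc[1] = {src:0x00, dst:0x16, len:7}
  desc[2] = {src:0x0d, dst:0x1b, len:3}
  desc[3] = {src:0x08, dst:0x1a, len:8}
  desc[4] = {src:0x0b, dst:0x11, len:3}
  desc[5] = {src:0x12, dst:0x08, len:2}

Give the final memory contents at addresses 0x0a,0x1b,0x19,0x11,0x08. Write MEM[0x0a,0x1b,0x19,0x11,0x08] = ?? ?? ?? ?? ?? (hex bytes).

D0: mem[0x19..0x1d] <- [e9 01 98 57 8b]
D1: mem[0x16..0x1c] <- [05 47 49 4f bd 2a 45]
D2: mem[0x1b..0x1d] <- [92 90 85]
D3: mem[0x1a..0x21] <- [28 d7 8b 7b 5d 92 90 85]
D4: mem[0x11..0x13] <- [7b 5d 92]
D5: mem[0x08..0x09] <- [5d 92]
query mem[0x0a]=0x8b, mem[0x1b]=0xd7, mem[0x19]=0x4f, mem[0x11]=0x7b, mem[0x08]=0x5d

MEM[0x0a,0x1b,0x19,0x11,0x08] = 8b d7 4f 7b 5d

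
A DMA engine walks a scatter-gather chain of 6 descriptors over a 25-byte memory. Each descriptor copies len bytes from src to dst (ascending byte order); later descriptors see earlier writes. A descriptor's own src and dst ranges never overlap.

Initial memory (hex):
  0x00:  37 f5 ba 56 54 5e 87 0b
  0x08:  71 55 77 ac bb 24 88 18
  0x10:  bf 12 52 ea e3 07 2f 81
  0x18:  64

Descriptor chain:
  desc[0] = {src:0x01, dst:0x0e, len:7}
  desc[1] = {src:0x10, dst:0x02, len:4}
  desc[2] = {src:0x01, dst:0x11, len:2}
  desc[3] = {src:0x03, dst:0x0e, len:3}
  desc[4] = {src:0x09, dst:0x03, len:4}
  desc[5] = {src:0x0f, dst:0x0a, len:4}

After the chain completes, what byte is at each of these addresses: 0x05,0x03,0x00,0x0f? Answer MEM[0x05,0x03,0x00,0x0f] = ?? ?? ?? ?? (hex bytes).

[0] 0x01->0x0e len=7 : f5 ba 56 54 5e 87 0b
[1] 0x10->0x02 len=4 : 56 54 5e 87
[2] 0x01->0x11 len=2 : f5 56
[3] 0x03->0x0e len=3 : 54 5e 87
[4] 0x09->0x03 len=4 : 55 77 ac bb
[5] 0x0f->0x0a len=4 : 5e 87 f5 56
query mem[0x05]=0xac, mem[0x03]=0x55, mem[0x00]=0x37, mem[0x0f]=0x5e

MEM[0x05,0x03,0x00,0x0f] = ac 55 37 5e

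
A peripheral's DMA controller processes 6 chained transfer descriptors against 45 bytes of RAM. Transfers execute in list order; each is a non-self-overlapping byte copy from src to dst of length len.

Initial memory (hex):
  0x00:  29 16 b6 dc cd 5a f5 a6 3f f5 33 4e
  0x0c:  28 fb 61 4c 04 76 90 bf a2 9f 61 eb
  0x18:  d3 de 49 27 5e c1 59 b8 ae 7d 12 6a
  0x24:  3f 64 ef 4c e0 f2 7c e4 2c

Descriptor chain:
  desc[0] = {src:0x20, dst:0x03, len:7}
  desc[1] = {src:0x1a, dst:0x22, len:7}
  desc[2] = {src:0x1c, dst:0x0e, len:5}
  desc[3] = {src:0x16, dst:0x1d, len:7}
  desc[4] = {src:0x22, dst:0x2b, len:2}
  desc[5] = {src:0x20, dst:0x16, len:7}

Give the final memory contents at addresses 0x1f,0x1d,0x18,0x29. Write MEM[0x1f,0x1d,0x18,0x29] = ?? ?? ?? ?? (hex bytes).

MEM[0x1f,0x1d,0x18,0x29] = d3 61 27 f2

  after D0: wrote 7B at 0x03 = ae7d126a3f64ef
  after D1: wrote 7B at 0x22 = 49275ec159b8ae
  after D2: wrote 5B at 0x0e = 5ec159b8ae
  after D3: wrote 7B at 0x1d = 61ebd3de49275e
  after D4: wrote 2B at 0x2b = 275e
  after D5: wrote 7B at 0x16 = de49275e5ec159
query mem[0x1f]=0xd3, mem[0x1d]=0x61, mem[0x18]=0x27, mem[0x29]=0xf2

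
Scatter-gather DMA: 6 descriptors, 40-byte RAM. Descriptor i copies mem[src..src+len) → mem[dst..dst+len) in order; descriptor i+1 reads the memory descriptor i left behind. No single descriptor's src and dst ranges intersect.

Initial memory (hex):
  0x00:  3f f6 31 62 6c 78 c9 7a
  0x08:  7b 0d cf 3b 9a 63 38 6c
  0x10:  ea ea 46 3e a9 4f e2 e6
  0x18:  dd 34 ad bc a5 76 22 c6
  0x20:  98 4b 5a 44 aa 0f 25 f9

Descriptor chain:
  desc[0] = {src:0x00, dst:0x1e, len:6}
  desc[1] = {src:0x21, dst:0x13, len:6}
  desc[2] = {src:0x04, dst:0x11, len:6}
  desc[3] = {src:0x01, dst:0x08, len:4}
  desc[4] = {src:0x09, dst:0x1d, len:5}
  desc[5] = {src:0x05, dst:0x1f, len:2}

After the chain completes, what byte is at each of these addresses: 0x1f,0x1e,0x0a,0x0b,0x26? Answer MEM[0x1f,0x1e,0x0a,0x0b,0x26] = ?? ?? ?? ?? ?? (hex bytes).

#0 dst[0x1e+6] := {0x3f,0xf6,0x31,0x62,0x6c,0x78}
#1 dst[0x13+6] := {0x62,0x6c,0x78,0xaa,0x0f,0x25}
#2 dst[0x11+6] := {0x6c,0x78,0xc9,0x7a,0x7b,0x0d}
#3 dst[0x08+4] := {0xf6,0x31,0x62,0x6c}
#4 dst[0x1d+5] := {0x31,0x62,0x6c,0x9a,0x63}
#5 dst[0x1f+2] := {0x78,0xc9}
query mem[0x1f]=0x78, mem[0x1e]=0x62, mem[0x0a]=0x62, mem[0x0b]=0x6c, mem[0x26]=0x25

MEM[0x1f,0x1e,0x0a,0x0b,0x26] = 78 62 62 6c 25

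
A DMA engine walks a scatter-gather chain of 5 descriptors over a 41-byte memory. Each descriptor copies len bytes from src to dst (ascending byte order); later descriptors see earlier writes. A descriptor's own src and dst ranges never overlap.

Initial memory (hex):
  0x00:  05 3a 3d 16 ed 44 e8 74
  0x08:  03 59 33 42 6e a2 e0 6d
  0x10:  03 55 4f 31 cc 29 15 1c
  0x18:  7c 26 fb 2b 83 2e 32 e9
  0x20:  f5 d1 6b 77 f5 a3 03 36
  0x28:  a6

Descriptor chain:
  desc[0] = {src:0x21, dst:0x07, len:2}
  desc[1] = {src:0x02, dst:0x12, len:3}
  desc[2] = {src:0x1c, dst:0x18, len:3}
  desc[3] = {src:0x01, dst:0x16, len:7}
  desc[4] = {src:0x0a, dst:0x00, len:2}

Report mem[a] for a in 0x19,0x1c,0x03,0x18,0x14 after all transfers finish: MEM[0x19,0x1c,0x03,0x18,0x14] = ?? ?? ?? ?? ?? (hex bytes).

MEM[0x19,0x1c,0x03,0x18,0x14] = ed d1 16 16 ed

#0 dst[0x07+2] := {0xd1,0x6b}
#1 dst[0x12+3] := {0x3d,0x16,0xed}
#2 dst[0x18+3] := {0x83,0x2e,0x32}
#3 dst[0x16+7] := {0x3a,0x3d,0x16,0xed,0x44,0xe8,0xd1}
#4 dst[0x00+2] := {0x33,0x42}
query mem[0x19]=0xed, mem[0x1c]=0xd1, mem[0x03]=0x16, mem[0x18]=0x16, mem[0x14]=0xed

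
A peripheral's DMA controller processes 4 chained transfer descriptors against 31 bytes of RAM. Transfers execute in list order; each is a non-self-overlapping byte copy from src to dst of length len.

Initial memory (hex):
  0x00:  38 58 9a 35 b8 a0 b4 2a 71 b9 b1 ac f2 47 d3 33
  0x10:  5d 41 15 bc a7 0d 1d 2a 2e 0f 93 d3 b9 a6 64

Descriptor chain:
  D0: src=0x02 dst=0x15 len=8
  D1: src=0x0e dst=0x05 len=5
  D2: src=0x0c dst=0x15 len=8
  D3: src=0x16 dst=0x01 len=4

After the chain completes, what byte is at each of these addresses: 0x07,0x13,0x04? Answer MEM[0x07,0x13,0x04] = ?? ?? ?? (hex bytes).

MEM[0x07,0x13,0x04] = 5d bc 5d

  after D0: wrote 8B at 0x15 = 9a35b8a0b42a71b9
  after D1: wrote 5B at 0x05 = d3335d4115
  after D2: wrote 8B at 0x15 = f247d3335d4115bc
  after D3: wrote 4B at 0x01 = 47d3335d
query mem[0x07]=0x5d, mem[0x13]=0xbc, mem[0x04]=0x5d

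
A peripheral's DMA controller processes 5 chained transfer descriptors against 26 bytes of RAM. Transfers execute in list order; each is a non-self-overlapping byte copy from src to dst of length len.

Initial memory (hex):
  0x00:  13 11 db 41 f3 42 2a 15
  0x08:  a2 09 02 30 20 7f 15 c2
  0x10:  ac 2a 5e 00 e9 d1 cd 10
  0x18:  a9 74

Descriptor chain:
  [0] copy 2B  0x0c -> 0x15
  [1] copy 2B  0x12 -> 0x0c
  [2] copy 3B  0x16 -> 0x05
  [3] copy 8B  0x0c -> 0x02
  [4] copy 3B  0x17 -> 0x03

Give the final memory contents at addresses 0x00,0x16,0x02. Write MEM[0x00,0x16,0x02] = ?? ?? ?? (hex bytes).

MEM[0x00,0x16,0x02] = 13 7f 5e

D0: mem[0x15..0x16] <- [20 7f]
D1: mem[0x0c..0x0d] <- [5e 00]
D2: mem[0x05..0x07] <- [7f 10 a9]
D3: mem[0x02..0x09] <- [5e 00 15 c2 ac 2a 5e 00]
D4: mem[0x03..0x05] <- [10 a9 74]
query mem[0x00]=0x13, mem[0x16]=0x7f, mem[0x02]=0x5e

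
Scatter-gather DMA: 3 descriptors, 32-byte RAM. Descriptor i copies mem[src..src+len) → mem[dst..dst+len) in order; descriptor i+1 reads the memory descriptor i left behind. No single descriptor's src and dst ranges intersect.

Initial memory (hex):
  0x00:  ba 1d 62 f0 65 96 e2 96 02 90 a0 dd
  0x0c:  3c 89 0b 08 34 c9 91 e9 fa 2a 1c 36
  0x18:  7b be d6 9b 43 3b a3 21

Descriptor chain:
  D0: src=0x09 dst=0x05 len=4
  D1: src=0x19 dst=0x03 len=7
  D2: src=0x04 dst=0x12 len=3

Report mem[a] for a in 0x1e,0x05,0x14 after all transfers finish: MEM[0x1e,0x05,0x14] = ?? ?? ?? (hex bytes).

  after D0: wrote 4B at 0x05 = 90a0dd3c
  after D1: wrote 7B at 0x03 = bed69b433ba321
  after D2: wrote 3B at 0x12 = d69b43
query mem[0x1e]=0xa3, mem[0x05]=0x9b, mem[0x14]=0x43

MEM[0x1e,0x05,0x14] = a3 9b 43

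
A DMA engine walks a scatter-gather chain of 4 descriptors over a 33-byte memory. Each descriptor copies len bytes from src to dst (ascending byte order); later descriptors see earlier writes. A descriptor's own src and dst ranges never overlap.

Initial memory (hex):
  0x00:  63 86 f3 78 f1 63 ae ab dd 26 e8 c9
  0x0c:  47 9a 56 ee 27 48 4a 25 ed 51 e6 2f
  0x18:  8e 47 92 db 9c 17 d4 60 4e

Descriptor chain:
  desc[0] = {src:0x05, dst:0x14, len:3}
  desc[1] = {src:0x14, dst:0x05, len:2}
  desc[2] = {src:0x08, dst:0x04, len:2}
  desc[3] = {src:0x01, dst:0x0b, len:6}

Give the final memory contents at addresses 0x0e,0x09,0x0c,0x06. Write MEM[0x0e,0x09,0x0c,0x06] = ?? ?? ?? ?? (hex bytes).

#0 dst[0x14+3] := {0x63,0xae,0xab}
#1 dst[0x05+2] := {0x63,0xae}
#2 dst[0x04+2] := {0xdd,0x26}
#3 dst[0x0b+6] := {0x86,0xf3,0x78,0xdd,0x26,0xae}
query mem[0x0e]=0xdd, mem[0x09]=0x26, mem[0x0c]=0xf3, mem[0x06]=0xae

MEM[0x0e,0x09,0x0c,0x06] = dd 26 f3 ae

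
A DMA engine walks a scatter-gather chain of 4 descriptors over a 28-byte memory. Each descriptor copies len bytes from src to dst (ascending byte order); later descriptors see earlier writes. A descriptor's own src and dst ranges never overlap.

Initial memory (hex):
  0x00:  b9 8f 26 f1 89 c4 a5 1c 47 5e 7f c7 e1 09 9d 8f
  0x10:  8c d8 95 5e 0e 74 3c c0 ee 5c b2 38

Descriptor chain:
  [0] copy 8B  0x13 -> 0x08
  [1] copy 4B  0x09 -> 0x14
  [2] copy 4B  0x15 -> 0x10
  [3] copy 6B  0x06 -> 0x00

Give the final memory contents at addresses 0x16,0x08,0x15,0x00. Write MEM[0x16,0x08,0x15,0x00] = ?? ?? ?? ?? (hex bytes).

D0: mem[0x08..0x0f] <- [5e 0e 74 3c c0 ee 5c b2]
D1: mem[0x14..0x17] <- [0e 74 3c c0]
D2: mem[0x10..0x13] <- [74 3c c0 ee]
D3: mem[0x00..0x05] <- [a5 1c 5e 0e 74 3c]
query mem[0x16]=0x3c, mem[0x08]=0x5e, mem[0x15]=0x74, mem[0x00]=0xa5

MEM[0x16,0x08,0x15,0x00] = 3c 5e 74 a5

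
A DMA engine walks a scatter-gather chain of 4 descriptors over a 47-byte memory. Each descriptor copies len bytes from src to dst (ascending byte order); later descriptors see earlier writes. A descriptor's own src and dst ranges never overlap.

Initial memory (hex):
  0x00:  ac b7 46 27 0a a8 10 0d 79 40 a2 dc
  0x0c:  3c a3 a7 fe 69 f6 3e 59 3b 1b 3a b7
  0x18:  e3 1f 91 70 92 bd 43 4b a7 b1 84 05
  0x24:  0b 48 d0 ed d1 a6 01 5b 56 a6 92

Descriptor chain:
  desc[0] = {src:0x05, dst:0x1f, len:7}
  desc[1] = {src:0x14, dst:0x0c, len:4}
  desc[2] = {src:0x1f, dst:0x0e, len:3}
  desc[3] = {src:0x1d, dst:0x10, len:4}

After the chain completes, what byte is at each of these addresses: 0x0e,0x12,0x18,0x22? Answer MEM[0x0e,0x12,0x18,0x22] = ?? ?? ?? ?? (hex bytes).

MEM[0x0e,0x12,0x18,0x22] = a8 a8 e3 79

  after D0: wrote 7B at 0x1f = a8100d7940a2dc
  after D1: wrote 4B at 0x0c = 3b1b3ab7
  after D2: wrote 3B at 0x0e = a8100d
  after D3: wrote 4B at 0x10 = bd43a810
query mem[0x0e]=0xa8, mem[0x12]=0xa8, mem[0x18]=0xe3, mem[0x22]=0x79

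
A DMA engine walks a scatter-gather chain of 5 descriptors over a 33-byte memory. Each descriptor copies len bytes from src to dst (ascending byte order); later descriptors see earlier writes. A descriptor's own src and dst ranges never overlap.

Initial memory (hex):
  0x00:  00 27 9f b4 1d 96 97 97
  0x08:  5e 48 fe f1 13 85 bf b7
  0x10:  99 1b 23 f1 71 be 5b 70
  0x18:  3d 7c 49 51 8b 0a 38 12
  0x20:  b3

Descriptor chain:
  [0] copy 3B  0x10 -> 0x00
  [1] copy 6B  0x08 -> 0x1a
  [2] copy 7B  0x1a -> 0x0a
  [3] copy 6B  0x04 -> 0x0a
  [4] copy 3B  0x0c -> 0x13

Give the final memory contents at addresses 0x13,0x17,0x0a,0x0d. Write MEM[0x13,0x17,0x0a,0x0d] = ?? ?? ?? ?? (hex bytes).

  after D0: wrote 3B at 0x00 = 991b23
  after D1: wrote 6B at 0x1a = 5e48fef11385
  after D2: wrote 7B at 0x0a = 5e48fef11385b3
  after D3: wrote 6B at 0x0a = 1d9697975e48
  after D4: wrote 3B at 0x13 = 97975e
query mem[0x13]=0x97, mem[0x17]=0x70, mem[0x0a]=0x1d, mem[0x0d]=0x97

MEM[0x13,0x17,0x0a,0x0d] = 97 70 1d 97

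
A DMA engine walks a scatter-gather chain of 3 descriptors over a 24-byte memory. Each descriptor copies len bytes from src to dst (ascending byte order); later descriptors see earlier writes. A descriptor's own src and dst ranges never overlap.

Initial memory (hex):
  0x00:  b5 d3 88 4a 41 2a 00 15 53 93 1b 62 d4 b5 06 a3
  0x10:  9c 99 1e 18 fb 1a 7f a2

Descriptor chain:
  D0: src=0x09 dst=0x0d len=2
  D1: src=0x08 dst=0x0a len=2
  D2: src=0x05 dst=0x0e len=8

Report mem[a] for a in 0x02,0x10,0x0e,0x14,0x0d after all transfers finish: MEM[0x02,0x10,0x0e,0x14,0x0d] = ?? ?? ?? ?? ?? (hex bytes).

MEM[0x02,0x10,0x0e,0x14,0x0d] = 88 15 2a 93 93

  after D0: wrote 2B at 0x0d = 931b
  after D1: wrote 2B at 0x0a = 5393
  after D2: wrote 8B at 0x0e = 2a001553935393d4
query mem[0x02]=0x88, mem[0x10]=0x15, mem[0x0e]=0x2a, mem[0x14]=0x93, mem[0x0d]=0x93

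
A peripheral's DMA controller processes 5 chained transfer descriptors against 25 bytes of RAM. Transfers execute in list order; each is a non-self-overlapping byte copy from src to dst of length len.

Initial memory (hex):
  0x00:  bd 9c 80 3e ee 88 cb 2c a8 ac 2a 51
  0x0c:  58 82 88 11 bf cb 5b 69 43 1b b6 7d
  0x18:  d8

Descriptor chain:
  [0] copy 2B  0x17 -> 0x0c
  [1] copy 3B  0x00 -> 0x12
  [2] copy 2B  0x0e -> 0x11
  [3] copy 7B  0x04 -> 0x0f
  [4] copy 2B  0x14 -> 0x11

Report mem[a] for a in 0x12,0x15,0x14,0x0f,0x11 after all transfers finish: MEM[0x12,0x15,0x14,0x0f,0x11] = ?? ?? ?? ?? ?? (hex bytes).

#0 dst[0x0c+2] := {0x7d,0xd8}
#1 dst[0x12+3] := {0xbd,0x9c,0x80}
#2 dst[0x11+2] := {0x88,0x11}
#3 dst[0x0f+7] := {0xee,0x88,0xcb,0x2c,0xa8,0xac,0x2a}
#4 dst[0x11+2] := {0xac,0x2a}
query mem[0x12]=0x2a, mem[0x15]=0x2a, mem[0x14]=0xac, mem[0x0f]=0xee, mem[0x11]=0xac

MEM[0x12,0x15,0x14,0x0f,0x11] = 2a 2a ac ee ac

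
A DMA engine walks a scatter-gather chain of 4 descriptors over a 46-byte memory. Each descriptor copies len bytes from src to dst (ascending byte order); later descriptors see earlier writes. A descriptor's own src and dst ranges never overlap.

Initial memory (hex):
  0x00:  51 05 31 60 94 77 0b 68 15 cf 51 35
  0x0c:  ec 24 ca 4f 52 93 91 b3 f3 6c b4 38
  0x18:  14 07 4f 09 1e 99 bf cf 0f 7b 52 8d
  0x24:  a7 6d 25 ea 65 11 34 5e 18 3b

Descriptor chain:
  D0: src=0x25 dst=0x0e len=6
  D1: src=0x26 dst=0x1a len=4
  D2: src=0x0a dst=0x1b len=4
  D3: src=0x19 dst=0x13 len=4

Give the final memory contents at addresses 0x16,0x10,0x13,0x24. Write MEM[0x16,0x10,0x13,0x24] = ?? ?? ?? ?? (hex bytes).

MEM[0x16,0x10,0x13,0x24] = 35 ea 07 a7

  after D0: wrote 6B at 0x0e = 6d25ea651134
  after D1: wrote 4B at 0x1a = 25ea6511
  after D2: wrote 4B at 0x1b = 5135ec24
  after D3: wrote 4B at 0x13 = 07255135
query mem[0x16]=0x35, mem[0x10]=0xea, mem[0x13]=0x07, mem[0x24]=0xa7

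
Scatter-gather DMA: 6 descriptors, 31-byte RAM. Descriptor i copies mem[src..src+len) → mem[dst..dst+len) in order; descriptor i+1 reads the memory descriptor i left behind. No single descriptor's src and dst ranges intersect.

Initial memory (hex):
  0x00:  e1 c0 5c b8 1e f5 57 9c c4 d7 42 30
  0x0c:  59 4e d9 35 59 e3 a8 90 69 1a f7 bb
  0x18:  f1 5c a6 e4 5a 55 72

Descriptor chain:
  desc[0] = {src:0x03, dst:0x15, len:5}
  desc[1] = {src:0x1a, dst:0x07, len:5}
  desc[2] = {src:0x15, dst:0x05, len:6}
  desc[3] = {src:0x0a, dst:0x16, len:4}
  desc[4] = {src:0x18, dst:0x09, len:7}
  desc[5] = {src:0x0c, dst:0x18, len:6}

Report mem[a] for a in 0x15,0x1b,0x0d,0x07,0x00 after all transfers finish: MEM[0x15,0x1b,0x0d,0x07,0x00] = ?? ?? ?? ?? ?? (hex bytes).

D0: mem[0x15..0x19] <- [b8 1e f5 57 9c]
D1: mem[0x07..0x0b] <- [a6 e4 5a 55 72]
D2: mem[0x05..0x0a] <- [b8 1e f5 57 9c a6]
D3: mem[0x16..0x19] <- [a6 72 59 4e]
D4: mem[0x09..0x0f] <- [59 4e a6 e4 5a 55 72]
D5: mem[0x18..0x1d] <- [e4 5a 55 72 59 e3]
query mem[0x15]=0xb8, mem[0x1b]=0x72, mem[0x0d]=0x5a, mem[0x07]=0xf5, mem[0x00]=0xe1

MEM[0x15,0x1b,0x0d,0x07,0x00] = b8 72 5a f5 e1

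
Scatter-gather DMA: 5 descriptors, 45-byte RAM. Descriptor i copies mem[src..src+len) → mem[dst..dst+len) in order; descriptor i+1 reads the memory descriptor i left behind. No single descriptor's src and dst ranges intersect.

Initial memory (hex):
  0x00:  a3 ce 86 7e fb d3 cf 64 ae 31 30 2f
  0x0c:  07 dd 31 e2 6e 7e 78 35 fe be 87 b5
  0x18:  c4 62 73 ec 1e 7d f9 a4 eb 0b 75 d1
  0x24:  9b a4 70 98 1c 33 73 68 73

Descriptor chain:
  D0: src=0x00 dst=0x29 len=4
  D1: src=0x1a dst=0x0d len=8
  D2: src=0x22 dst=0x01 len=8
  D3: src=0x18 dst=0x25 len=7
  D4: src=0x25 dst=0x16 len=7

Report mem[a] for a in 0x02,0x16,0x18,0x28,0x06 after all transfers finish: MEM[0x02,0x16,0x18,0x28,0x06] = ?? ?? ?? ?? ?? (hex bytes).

MEM[0x02,0x16,0x18,0x28,0x06] = d1 c4 73 ec 98

D0: mem[0x29..0x2c] <- [a3 ce 86 7e]
D1: mem[0x0d..0x14] <- [73 ec 1e 7d f9 a4 eb 0b]
D2: mem[0x01..0x08] <- [75 d1 9b a4 70 98 1c a3]
D3: mem[0x25..0x2b] <- [c4 62 73 ec 1e 7d f9]
D4: mem[0x16..0x1c] <- [c4 62 73 ec 1e 7d f9]
query mem[0x02]=0xd1, mem[0x16]=0xc4, mem[0x18]=0x73, mem[0x28]=0xec, mem[0x06]=0x98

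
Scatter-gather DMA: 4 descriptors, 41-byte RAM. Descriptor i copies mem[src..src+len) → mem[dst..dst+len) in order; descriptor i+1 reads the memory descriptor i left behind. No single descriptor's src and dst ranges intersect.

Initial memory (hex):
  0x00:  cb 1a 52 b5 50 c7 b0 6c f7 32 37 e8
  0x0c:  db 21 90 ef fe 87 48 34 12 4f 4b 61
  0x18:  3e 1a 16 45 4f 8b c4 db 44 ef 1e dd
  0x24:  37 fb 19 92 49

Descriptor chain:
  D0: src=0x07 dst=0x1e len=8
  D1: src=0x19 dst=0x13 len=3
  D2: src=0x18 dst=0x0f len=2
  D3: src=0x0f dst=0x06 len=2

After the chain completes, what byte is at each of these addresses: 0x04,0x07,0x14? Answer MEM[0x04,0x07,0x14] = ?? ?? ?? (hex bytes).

MEM[0x04,0x07,0x14] = 50 1a 16

[0] 0x07->0x1e len=8 : 6c f7 32 37 e8 db 21 90
[1] 0x19->0x13 len=3 : 1a 16 45
[2] 0x18->0x0f len=2 : 3e 1a
[3] 0x0f->0x06 len=2 : 3e 1a
query mem[0x04]=0x50, mem[0x07]=0x1a, mem[0x14]=0x16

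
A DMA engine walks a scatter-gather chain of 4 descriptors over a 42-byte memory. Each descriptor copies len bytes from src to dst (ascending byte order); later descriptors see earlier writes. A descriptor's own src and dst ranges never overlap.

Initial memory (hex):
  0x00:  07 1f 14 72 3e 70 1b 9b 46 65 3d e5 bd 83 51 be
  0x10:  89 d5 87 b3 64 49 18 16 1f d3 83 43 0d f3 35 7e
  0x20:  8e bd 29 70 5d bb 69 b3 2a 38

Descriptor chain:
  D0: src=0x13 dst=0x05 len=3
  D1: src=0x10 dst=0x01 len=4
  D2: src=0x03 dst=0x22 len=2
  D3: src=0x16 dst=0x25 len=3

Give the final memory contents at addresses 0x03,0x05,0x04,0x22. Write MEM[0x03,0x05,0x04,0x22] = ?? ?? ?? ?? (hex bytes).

[0] 0x13->0x05 len=3 : b3 64 49
[1] 0x10->0x01 len=4 : 89 d5 87 b3
[2] 0x03->0x22 len=2 : 87 b3
[3] 0x16->0x25 len=3 : 18 16 1f
query mem[0x03]=0x87, mem[0x05]=0xb3, mem[0x04]=0xb3, mem[0x22]=0x87

MEM[0x03,0x05,0x04,0x22] = 87 b3 b3 87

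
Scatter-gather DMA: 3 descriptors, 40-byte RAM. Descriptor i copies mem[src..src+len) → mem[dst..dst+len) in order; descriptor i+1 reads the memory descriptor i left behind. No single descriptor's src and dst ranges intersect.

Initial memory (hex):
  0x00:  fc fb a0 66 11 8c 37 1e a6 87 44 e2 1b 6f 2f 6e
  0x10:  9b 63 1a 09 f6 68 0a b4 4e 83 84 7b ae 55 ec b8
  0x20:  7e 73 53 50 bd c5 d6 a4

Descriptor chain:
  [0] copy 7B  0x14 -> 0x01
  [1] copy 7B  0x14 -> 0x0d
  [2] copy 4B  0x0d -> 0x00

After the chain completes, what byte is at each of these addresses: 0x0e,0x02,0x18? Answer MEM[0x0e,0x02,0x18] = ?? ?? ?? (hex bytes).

  after D0: wrote 7B at 0x01 = f6680ab44e8384
  after D1: wrote 7B at 0x0d = f6680ab44e8384
  after D2: wrote 4B at 0x00 = f6680ab4
query mem[0x0e]=0x68, mem[0x02]=0x0a, mem[0x18]=0x4e

MEM[0x0e,0x02,0x18] = 68 0a 4e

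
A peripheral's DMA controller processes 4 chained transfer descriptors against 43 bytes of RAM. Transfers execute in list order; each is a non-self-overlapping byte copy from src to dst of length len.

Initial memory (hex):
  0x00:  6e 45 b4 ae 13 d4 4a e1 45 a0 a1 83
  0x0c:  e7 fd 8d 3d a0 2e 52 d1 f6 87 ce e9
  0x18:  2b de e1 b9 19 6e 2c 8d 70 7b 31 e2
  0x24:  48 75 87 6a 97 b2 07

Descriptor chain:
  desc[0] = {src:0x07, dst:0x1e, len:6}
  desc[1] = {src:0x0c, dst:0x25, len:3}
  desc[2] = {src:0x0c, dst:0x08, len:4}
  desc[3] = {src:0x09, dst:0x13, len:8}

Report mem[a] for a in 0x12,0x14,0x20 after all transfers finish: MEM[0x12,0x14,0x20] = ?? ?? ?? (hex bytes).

MEM[0x12,0x14,0x20] = 52 8d a0

D0: mem[0x1e..0x23] <- [e1 45 a0 a1 83 e7]
D1: mem[0x25..0x27] <- [e7 fd 8d]
D2: mem[0x08..0x0b] <- [e7 fd 8d 3d]
D3: mem[0x13..0x1a] <- [fd 8d 3d e7 fd 8d 3d a0]
query mem[0x12]=0x52, mem[0x14]=0x8d, mem[0x20]=0xa0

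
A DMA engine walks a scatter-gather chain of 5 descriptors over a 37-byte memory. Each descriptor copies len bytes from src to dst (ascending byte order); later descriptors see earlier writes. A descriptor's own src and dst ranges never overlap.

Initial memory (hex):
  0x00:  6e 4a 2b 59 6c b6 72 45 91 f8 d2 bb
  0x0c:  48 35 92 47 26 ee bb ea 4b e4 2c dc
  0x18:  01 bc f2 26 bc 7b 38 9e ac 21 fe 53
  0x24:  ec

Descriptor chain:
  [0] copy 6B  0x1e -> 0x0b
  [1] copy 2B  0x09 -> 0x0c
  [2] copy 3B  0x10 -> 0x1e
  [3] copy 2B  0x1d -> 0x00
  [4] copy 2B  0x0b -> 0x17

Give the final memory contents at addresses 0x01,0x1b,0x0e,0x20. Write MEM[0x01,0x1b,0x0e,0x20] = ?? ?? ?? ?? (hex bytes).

#0 dst[0x0b+6] := {0x38,0x9e,0xac,0x21,0xfe,0x53}
#1 dst[0x0c+2] := {0xf8,0xd2}
#2 dst[0x1e+3] := {0x53,0xee,0xbb}
#3 dst[0x00+2] := {0x7b,0x53}
#4 dst[0x17+2] := {0x38,0xf8}
query mem[0x01]=0x53, mem[0x1b]=0x26, mem[0x0e]=0x21, mem[0x20]=0xbb

MEM[0x01,0x1b,0x0e,0x20] = 53 26 21 bb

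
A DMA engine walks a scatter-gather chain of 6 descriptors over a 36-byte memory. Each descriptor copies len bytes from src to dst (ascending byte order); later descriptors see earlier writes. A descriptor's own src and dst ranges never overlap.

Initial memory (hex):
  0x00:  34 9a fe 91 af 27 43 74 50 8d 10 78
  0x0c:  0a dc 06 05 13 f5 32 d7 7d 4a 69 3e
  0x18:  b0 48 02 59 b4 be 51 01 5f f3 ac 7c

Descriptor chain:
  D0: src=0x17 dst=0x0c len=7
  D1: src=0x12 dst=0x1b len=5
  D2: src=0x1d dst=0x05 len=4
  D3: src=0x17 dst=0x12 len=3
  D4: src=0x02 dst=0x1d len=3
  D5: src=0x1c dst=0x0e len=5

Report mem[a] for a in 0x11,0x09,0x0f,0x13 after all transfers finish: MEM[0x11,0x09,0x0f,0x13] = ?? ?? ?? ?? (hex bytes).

  after D0: wrote 7B at 0x0c = 3eb0480259b4be
  after D1: wrote 5B at 0x1b = bed77d4a69
  after D2: wrote 4B at 0x05 = 7d4a695f
  after D3: wrote 3B at 0x12 = 3eb048
  after D4: wrote 3B at 0x1d = fe91af
  after D5: wrote 5B at 0x0e = d7fe91af5f
query mem[0x11]=0xaf, mem[0x09]=0x8d, mem[0x0f]=0xfe, mem[0x13]=0xb0

MEM[0x11,0x09,0x0f,0x13] = af 8d fe b0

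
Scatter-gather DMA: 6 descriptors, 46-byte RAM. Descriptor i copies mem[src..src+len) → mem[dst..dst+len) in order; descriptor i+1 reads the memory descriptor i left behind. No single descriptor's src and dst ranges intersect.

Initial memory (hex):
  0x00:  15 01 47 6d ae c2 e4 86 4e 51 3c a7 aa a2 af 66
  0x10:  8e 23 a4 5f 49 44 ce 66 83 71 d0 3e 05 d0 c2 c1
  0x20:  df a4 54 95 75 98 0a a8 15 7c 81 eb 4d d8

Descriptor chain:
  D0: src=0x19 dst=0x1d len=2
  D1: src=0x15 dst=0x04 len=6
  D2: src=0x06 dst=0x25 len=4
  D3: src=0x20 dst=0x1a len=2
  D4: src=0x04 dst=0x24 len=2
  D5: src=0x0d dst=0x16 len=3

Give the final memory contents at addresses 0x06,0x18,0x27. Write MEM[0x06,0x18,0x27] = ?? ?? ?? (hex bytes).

[0] 0x19->0x1d len=2 : 71 d0
[1] 0x15->0x04 len=6 : 44 ce 66 83 71 d0
[2] 0x06->0x25 len=4 : 66 83 71 d0
[3] 0x20->0x1a len=2 : df a4
[4] 0x04->0x24 len=2 : 44 ce
[5] 0x0d->0x16 len=3 : a2 af 66
query mem[0x06]=0x66, mem[0x18]=0x66, mem[0x27]=0x71

MEM[0x06,0x18,0x27] = 66 66 71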